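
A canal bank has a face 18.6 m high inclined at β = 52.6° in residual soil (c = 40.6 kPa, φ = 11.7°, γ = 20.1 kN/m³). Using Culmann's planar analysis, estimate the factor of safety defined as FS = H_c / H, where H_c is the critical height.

H_c = (4c/γ) · sinβ cosφ / [1 − cos(β − φ)]
    = (4·40.6/20.1) · sin52.6°·cos11.7° / [1 − cos40.9°]
    = 8.080 · 0.7779 / 0.2441 = 25.74 m
FS = H_c / H = 25.74 / 18.6 = 1.384

FS = 1.38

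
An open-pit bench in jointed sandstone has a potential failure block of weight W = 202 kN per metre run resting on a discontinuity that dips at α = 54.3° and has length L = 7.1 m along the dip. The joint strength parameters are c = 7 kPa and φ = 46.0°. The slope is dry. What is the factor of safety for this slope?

FS = 1.05

Resolving the block weight along and normal to the plane and applying the Mohr–Coulomb strength on the joint:
N' = W cosα = 202·cos54.3° = 117.9 kN/m
Driving force T = W sinα = 202·sin54.3° = 164.0 kN/m
Resisting force R = c·L + N'·tanφ = 7·7.1 + 117.9·tan46.0° = 49.7 + 122.1 = 171.8 kN/m
FS = R / T = 171.8 / 164.0 = 1.047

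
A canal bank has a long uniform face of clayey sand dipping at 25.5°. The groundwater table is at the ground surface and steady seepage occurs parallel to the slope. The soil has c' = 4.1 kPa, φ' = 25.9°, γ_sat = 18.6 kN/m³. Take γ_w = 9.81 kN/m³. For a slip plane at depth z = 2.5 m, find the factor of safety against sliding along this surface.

FS = 0.71

With seepage parallel to the slope and the water table at the surface, the effective normal stress on the slip plane uses the buoyant unit weight γ' = γ_sat − γ_w while the driving shear stress uses γ_sat:
FS = [c' + γ' z cos²β tanφ'] / [γ_sat z sinβ cosβ]
γ' = 18.6 − 9.81 = 8.79 kN/m³
Numerator = 4.1 + 8.79·2.5·cos²25.5°·tan25.9° = 4.1 + 8.79·2.5·0.8147·0.4856 = 12.793 kPa
Denominator = 18.6·2.5·sin25.5°·cos25.5° = 18.6·2.5·0.4305·0.9026 = 18.069 kPa
FS = 12.793 / 18.069 = 0.708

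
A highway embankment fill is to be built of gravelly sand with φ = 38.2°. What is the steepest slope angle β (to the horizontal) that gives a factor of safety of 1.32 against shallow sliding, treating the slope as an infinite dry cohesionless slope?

For an infinite dry cohesionless slope FS = tanφ/tanβ, so tanβ = tanφ / FS.
tanβ = tan38.2° / 1.32 = 0.7869 / 1.32 = 0.5962
β = arctan(0.5962) = 30.80°

β = 30.8°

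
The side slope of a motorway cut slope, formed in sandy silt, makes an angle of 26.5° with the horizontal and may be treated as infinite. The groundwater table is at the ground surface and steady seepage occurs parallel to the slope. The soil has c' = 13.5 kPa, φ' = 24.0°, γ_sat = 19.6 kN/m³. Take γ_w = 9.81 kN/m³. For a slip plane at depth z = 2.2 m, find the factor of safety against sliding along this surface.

With seepage parallel to the slope and the water table at the surface, the effective normal stress on the slip plane uses the buoyant unit weight γ' = γ_sat − γ_w while the driving shear stress uses γ_sat:
FS = [c' + γ' z cos²β tanφ'] / [γ_sat z sinβ cosβ]
γ' = 19.6 − 9.81 = 9.79 kN/m³
Numerator = 13.5 + 9.79·2.2·cos²26.5°·tan24.0° = 13.5 + 9.79·2.2·0.8009·0.4452 = 21.180 kPa
Denominator = 19.6·2.2·sin26.5°·cos26.5° = 19.6·2.2·0.4462·0.8949 = 17.219 kPa
FS = 21.180 / 17.219 = 1.230

FS = 1.23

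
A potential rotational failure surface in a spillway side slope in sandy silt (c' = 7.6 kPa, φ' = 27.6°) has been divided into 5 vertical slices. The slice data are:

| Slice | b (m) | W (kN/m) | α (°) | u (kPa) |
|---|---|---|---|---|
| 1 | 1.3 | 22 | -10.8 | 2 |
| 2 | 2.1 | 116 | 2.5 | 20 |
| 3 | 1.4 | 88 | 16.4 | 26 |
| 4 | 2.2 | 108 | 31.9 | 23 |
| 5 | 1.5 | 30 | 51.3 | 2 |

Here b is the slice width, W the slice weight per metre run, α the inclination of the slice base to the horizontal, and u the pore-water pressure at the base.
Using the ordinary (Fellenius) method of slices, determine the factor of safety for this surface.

FS = 1.62

Ordinary method of slices: FS = Σ[c'·Δl_i + (W_i cosα_i − u_i·Δl_i)·tanφ'] / Σ W_i sinα_i, with Δl_i = b_i / cosα_i.
Slice 1: Δl = 1.3/cos(-10.8°) = 1.323 m; N'_1 = 22·cos(-10.8°) − 2·1.323 = 19.0; c'Δl = 10.06; W sinα = -4.1
Slice 2: Δl = 2.1/cos2.5° = 2.102 m; N'_2 = 116·cos2.5° − 20·2.102 = 73.8; c'Δl = 15.98; W sinα = 5.1
Slice 3: Δl = 1.4/cos16.4° = 1.459 m; N'_3 = 88·cos16.4° − 26·1.459 = 46.5; c'Δl = 11.09; W sinα = 24.8
Slice 4: Δl = 2.2/cos31.9° = 2.591 m; N'_4 = 108·cos31.9° − 23·2.591 = 32.1; c'Δl = 19.69; W sinα = 57.1
Slice 5: Δl = 1.5/cos51.3° = 2.399 m; N'_5 = 30·cos51.3° − 2·2.399 = 14.0; c'Δl = 18.23; W sinα = 23.4
Σc'Δl = 75.1 kN/m; ΣN' = 185.3 kN/m; ΣW sinα = 106.3 kN/m
Resisting = 75.1 + 185.3·tan27.6° = 75.1 + 96.9 = 171.9 kN/m
FS = 171.9 / 106.3 = 1.618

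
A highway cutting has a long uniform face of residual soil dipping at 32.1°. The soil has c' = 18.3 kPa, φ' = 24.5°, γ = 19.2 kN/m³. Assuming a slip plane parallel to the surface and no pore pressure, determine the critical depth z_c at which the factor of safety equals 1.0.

z_c = 7.74 m

Setting FS = 1.00 in FS = [c' + γz cos²β tanφ'] / [γz sinβ cosβ] and solving for z:
z = c' / [γ cosβ (FS·sinβ − cosβ·tanφ')]
  = 18.3 / [19.2·cos32.1°·(1.00·sin32.1° − cos32.1°·tan24.5°)]
  = 18.3 / [19.2·0.8471·(1.00·0.5314 − 0.8471·0.4557)]
  = 18.3 / 2.3640 = 7.741 m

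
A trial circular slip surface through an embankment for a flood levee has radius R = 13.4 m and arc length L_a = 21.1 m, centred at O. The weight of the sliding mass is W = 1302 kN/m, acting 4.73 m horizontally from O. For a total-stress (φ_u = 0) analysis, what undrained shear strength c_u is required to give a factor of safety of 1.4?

FS = c_u·L_a·R / (W·d), so c_u = FS·W·d / (L_a·R).
c_u = 1.4·1302·4.73 / (21.10·13.4) = 8621.8 / 282.74 = 30.49 kPa

c_u = 30.5 kPa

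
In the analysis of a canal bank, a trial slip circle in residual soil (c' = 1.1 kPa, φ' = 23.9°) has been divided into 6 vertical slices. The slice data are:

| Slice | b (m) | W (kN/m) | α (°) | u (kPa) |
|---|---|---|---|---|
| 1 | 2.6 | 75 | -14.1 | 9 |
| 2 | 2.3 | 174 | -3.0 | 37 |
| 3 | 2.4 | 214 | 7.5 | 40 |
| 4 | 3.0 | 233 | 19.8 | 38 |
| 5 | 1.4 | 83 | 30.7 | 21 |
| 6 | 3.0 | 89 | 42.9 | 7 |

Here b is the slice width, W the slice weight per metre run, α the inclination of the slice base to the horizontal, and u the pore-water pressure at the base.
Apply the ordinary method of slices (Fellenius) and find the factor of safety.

Ordinary method of slices: FS = Σ[c'·Δl_i + (W_i cosα_i − u_i·Δl_i)·tanφ'] / Σ W_i sinα_i, with Δl_i = b_i / cosα_i.
Slice 1: Δl = 2.6/cos(-14.1°) = 2.681 m; N'_1 = 75·cos(-14.1°) − 9·2.681 = 48.6; c'Δl = 2.95; W sinα = -18.3
Slice 2: Δl = 2.3/cos(-3.0°) = 2.303 m; N'_2 = 174·cos(-3.0°) − 37·2.303 = 88.5; c'Δl = 2.53; W sinα = -9.1
Slice 3: Δl = 2.4/cos7.5° = 2.421 m; N'_3 = 214·cos7.5° − 40·2.421 = 115.3; c'Δl = 2.66; W sinα = 27.9
Slice 4: Δl = 3.0/cos19.8° = 3.189 m; N'_4 = 233·cos19.8° − 38·3.189 = 98.1; c'Δl = 3.51; W sinα = 78.9
Slice 5: Δl = 1.4/cos30.7° = 1.628 m; N'_5 = 83·cos30.7° − 21·1.628 = 37.2; c'Δl = 1.79; W sinα = 42.4
Slice 6: Δl = 3.0/cos42.9° = 4.095 m; N'_6 = 89·cos42.9° − 7·4.095 = 36.5; c'Δl = 4.50; W sinα = 60.6
Σc'Δl = 17.9 kN/m; ΣN' = 424.3 kN/m; ΣW sinα = 182.4 kN/m
Resisting = 17.9 + 424.3·tan23.9° = 17.9 + 188.0 = 206.0 kN/m
FS = 206.0 / 182.4 = 1.129

FS = 1.13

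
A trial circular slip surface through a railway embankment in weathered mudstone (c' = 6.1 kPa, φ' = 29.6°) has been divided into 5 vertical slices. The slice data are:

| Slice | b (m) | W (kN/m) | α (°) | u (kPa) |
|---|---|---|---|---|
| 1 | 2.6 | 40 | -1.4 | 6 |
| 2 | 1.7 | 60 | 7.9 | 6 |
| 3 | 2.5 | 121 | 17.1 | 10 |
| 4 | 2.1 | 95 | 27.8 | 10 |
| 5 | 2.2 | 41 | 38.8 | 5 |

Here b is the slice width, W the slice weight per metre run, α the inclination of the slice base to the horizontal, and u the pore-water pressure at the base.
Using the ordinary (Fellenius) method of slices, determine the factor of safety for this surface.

FS = 1.87

Ordinary method of slices: FS = Σ[c'·Δl_i + (W_i cosα_i − u_i·Δl_i)·tanφ'] / Σ W_i sinα_i, with Δl_i = b_i / cosα_i.
Slice 1: Δl = 2.6/cos(-1.4°) = 2.601 m; N'_1 = 40·cos(-1.4°) − 6·2.601 = 24.4; c'Δl = 15.86; W sinα = -1.0
Slice 2: Δl = 1.7/cos7.9° = 1.716 m; N'_2 = 60·cos7.9° − 6·1.716 = 49.1; c'Δl = 10.47; W sinα = 8.2
Slice 3: Δl = 2.5/cos17.1° = 2.616 m; N'_3 = 121·cos17.1° − 10·2.616 = 89.5; c'Δl = 15.96; W sinα = 35.6
Slice 4: Δl = 2.1/cos27.8° = 2.374 m; N'_4 = 95·cos27.8° − 10·2.374 = 60.3; c'Δl = 14.48; W sinα = 44.3
Slice 5: Δl = 2.2/cos38.8° = 2.823 m; N'_5 = 41·cos38.8° − 5·2.823 = 17.8; c'Δl = 17.22; W sinα = 25.7
Σc'Δl = 74.0 kN/m; ΣN' = 241.1 kN/m; ΣW sinα = 112.8 kN/m
Resisting = 74.0 + 241.1·tan29.6° = 74.0 + 137.0 = 211.0 kN/m
FS = 211.0 / 112.8 = 1.870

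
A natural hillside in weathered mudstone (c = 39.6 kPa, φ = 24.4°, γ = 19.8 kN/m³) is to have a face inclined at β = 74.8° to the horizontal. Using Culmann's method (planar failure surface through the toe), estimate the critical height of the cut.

Culmann's analysis gives the critical failure plane at α_cr = (β + φ)/2 = (74.8 + 24.4)/2 = 49.6°, and the critical height
H_c = (4c/γ) · sinβ cosφ / [1 − cos(β − φ)]
    = (4·39.6/19.8) · sin74.8°·cos24.4° / [1 − cos(50.4°)]
    = 8.000 · 0.9650·0.9107 / [1 − 0.6374]
    = 8.000 · 0.8788 / 0.3626
    = 19.39 m

H_c = 19.39 m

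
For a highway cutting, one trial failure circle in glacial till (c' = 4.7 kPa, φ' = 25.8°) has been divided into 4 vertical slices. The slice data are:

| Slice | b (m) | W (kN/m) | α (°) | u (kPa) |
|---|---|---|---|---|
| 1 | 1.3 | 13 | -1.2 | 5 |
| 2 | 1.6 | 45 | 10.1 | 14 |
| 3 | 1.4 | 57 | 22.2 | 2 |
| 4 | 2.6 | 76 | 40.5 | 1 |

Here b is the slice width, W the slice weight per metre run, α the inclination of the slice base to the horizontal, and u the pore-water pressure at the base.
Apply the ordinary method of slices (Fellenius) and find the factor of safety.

Ordinary method of slices: FS = Σ[c'·Δl_i + (W_i cosα_i − u_i·Δl_i)·tanφ'] / Σ W_i sinα_i, with Δl_i = b_i / cosα_i.
Slice 1: Δl = 1.3/cos(-1.2°) = 1.300 m; N'_1 = 13·cos(-1.2°) − 5·1.300 = 6.5; c'Δl = 6.11; W sinα = -0.3
Slice 2: Δl = 1.6/cos10.1° = 1.625 m; N'_2 = 45·cos10.1° − 14·1.625 = 21.6; c'Δl = 7.64; W sinα = 7.9
Slice 3: Δl = 1.4/cos22.2° = 1.512 m; N'_3 = 57·cos22.2° − 2·1.512 = 49.8; c'Δl = 7.11; W sinα = 21.5
Slice 4: Δl = 2.6/cos40.5° = 3.419 m; N'_4 = 76·cos40.5° − 1·3.419 = 54.4; c'Δl = 16.07; W sinα = 49.4
Σc'Δl = 36.9 kN/m; ΣN' = 132.2 kN/m; ΣW sinα = 78.5 kN/m
Resisting = 36.9 + 132.2·tan25.8° = 36.9 + 63.9 = 100.8 kN/m
FS = 100.8 / 78.5 = 1.284

FS = 1.28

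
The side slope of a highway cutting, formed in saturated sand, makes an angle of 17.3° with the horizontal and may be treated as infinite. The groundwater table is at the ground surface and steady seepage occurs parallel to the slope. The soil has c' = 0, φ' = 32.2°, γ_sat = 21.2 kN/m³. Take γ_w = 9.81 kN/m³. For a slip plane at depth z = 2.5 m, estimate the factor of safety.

With seepage parallel to the slope and the water table at the surface, the effective normal stress on the slip plane uses the buoyant unit weight γ' = γ_sat − γ_w while the driving shear stress uses γ_sat:
FS = [c' + γ' z cos²β tanφ'] / [γ_sat z sinβ cosβ]
(For c' = 0 this reduces to FS = (γ'/γ_sat)·tanφ'/tanβ.)
γ' = 21.2 − 9.81 = 11.39 kN/m³
Numerator = 0.0 + 11.39·2.5·cos²17.3°·tan32.2° = 0.0 + 11.39·2.5·0.9116·0.6297 = 16.346 kPa
Denominator = 21.2·2.5·sin17.3°·cos17.3° = 21.2·2.5·0.2974·0.9548 = 15.048 kPa
FS = 16.346 / 15.048 = 1.086

FS = 1.09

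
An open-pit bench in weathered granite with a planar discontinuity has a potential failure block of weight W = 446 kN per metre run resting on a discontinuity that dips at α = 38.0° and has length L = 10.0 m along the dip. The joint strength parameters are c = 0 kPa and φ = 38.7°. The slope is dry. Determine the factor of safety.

FS = 1.03

Resolving the block weight along and normal to the plane and applying the Mohr–Coulomb strength on the joint:
N' = W cosα = 446·cos38.0° = 351.5 kN/m
Driving force T = W sinα = 446·sin38.0° = 274.6 kN/m
Resisting force R = c·L + N'·tanφ = 0·10.0 + 351.5·tan38.7° = 0.0 + 281.6 = 281.6 kN/m
FS = R / T = 281.6 / 274.6 = 1.025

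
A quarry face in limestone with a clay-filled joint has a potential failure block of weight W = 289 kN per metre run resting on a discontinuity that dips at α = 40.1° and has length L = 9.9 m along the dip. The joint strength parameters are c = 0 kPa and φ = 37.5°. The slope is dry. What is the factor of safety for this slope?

Resolving the block weight along and normal to the plane and applying the Mohr–Coulomb strength on the joint:
N' = W cosα = 289·cos40.1° = 221.1 kN/m
Driving force T = W sinα = 289·sin40.1° = 186.2 kN/m
Resisting force R = c·L + N'·tanφ = 0·9.9 + 221.1·tan37.5° = 0.0 + 169.6 = 169.6 kN/m
FS = R / T = 169.6 / 186.2 = 0.911

FS = 0.91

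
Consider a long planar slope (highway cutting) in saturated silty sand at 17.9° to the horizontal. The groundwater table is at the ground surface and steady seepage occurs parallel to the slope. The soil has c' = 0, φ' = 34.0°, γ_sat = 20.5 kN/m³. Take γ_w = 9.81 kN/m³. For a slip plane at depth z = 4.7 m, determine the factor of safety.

FS = 1.09

With seepage parallel to the slope and the water table at the surface, the effective normal stress on the slip plane uses the buoyant unit weight γ' = γ_sat − γ_w while the driving shear stress uses γ_sat:
FS = [c' + γ' z cos²β tanφ'] / [γ_sat z sinβ cosβ]
(For c' = 0 this reduces to FS = (γ'/γ_sat)·tanφ'/tanβ.)
γ' = 20.5 − 9.81 = 10.69 kN/m³
Numerator = 0.0 + 10.69·4.7·cos²17.9°·tan34.0° = 0.0 + 10.69·4.7·0.9055·0.6745 = 30.688 kPa
Denominator = 20.5·4.7·sin17.9°·cos17.9° = 20.5·4.7·0.3074·0.9516 = 28.180 kPa
FS = 30.688 / 28.180 = 1.089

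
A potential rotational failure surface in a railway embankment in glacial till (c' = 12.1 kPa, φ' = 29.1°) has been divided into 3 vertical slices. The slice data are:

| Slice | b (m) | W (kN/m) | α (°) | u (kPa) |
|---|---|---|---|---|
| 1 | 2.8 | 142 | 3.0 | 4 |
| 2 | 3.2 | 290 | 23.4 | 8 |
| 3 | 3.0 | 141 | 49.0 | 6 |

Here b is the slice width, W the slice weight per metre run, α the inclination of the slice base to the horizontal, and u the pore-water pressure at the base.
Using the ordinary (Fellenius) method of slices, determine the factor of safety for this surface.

Ordinary method of slices: FS = Σ[c'·Δl_i + (W_i cosα_i − u_i·Δl_i)·tanφ'] / Σ W_i sinα_i, with Δl_i = b_i / cosα_i.
Slice 1: Δl = 2.8/cos3.0° = 2.804 m; N'_1 = 142·cos3.0° − 4·2.804 = 130.6; c'Δl = 33.93; W sinα = 7.4
Slice 2: Δl = 3.2/cos23.4° = 3.487 m; N'_2 = 290·cos23.4° − 8·3.487 = 238.3; c'Δl = 42.19; W sinα = 115.2
Slice 3: Δl = 3.0/cos49.0° = 4.573 m; N'_3 = 141·cos49.0° − 6·4.573 = 65.1; c'Δl = 55.33; W sinα = 106.4
Σc'Δl = 131.4 kN/m; ΣN' = 433.9 kN/m; ΣW sinα = 229.0 kN/m
Resisting = 131.4 + 433.9·tan29.1° = 131.4 + 241.5 = 373.0 kN/m
FS = 373.0 / 229.0 = 1.629

FS = 1.63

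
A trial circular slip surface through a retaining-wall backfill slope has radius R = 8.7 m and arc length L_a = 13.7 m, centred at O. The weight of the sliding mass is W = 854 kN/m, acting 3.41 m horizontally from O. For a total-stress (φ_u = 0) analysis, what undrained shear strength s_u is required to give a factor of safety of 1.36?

s_u = 33.2 kPa

FS = s_u·L_a·R / (W·d), so s_u = FS·W·d / (L_a·R).
s_u = 1.36·854·3.41 / (13.70·8.7) = 3960.5 / 119.19 = 33.23 kPa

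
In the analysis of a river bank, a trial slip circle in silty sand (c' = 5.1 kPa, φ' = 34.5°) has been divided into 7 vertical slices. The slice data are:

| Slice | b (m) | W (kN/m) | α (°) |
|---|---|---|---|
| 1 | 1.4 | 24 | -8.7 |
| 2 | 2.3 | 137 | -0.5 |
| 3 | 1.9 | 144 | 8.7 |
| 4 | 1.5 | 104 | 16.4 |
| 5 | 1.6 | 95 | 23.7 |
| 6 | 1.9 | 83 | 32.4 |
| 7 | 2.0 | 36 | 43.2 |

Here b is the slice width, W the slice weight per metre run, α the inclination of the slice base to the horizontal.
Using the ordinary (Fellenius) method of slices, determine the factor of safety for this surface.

Ordinary method of slices: FS = Σ[c'·Δl_i + (W_i cosα_i)·tanφ'] / Σ W_i sinα_i, with Δl_i = b_i / cosα_i.
Slice 1: Δl = 1.4/cos(-8.7°) = 1.416 m; N'_1 = 24·cos(-8.7°) = 23.7; c'Δl = 7.22; W sinα = -3.6
Slice 2: Δl = 2.3/cos(-0.5°) = 2.300 m; N'_2 = 137·cos(-0.5°) = 137.0; c'Δl = 11.73; W sinα = -1.2
Slice 3: Δl = 1.9/cos8.7° = 1.922 m; N'_3 = 144·cos8.7° = 142.3; c'Δl = 9.80; W sinα = 21.8
Slice 4: Δl = 1.5/cos16.4° = 1.564 m; N'_4 = 104·cos16.4° = 99.8; c'Δl = 7.97; W sinα = 29.4
Slice 5: Δl = 1.6/cos23.7° = 1.747 m; N'_5 = 95·cos23.7° = 87.0; c'Δl = 8.91; W sinα = 38.2
Slice 6: Δl = 1.9/cos32.4° = 2.250 m; N'_6 = 83·cos32.4° = 70.1; c'Δl = 11.48; W sinα = 44.5
Slice 7: Δl = 2.0/cos43.2° = 2.744 m; N'_7 = 36·cos43.2° = 26.2; c'Δl = 13.99; W sinα = 24.6
Σc'Δl = 71.1 kN/m; ΣN' = 586.1 kN/m; ΣW sinα = 153.6 kN/m
Resisting = 71.1 + 586.1·tan34.5° = 71.1 + 402.8 = 474.0 kN/m
FS = 474.0 / 153.6 = 3.085

FS = 3.09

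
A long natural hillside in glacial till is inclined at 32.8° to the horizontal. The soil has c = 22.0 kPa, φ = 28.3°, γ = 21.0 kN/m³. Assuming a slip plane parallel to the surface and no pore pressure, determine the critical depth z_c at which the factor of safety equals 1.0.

z_c = 13.99 m

Setting FS = 1.00 in FS = [c + γz cos²β tanφ] / [γz sinβ cosβ] and solving for z:
z = c / [γ cosβ (FS·sinβ − cosβ·tanφ)]
  = 22.0 / [21.0·cos32.8°·(1.00·sin32.8° − cos32.8°·tan28.3°)]
  = 22.0 / [21.0·0.8406·(1.00·0.5417 − 0.8406·0.5384)]
  = 22.0 / 1.5730 = 13.986 m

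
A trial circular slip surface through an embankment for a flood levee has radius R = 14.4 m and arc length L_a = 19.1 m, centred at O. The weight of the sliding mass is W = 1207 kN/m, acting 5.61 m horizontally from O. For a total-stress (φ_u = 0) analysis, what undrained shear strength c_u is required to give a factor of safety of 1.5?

c_u = 36.9 kPa

FS = c_u·L_a·R / (W·d), so c_u = FS·W·d / (L_a·R).
c_u = 1.5·1207·5.61 / (19.10·14.4) = 10156.9 / 275.04 = 36.93 kPa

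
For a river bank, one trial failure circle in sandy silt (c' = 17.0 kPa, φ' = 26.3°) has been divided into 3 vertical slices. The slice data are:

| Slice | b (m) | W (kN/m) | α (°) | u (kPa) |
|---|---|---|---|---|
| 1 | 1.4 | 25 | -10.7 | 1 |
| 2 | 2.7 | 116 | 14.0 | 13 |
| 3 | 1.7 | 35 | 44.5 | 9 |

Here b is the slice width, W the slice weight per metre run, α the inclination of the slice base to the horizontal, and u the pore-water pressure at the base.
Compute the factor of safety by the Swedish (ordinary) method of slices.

FS = 3.40

Ordinary method of slices: FS = Σ[c'·Δl_i + (W_i cosα_i − u_i·Δl_i)·tanφ'] / Σ W_i sinα_i, with Δl_i = b_i / cosα_i.
Slice 1: Δl = 1.4/cos(-10.7°) = 1.425 m; N'_1 = 25·cos(-10.7°) − 1·1.425 = 23.1; c'Δl = 24.22; W sinα = -4.6
Slice 2: Δl = 2.7/cos14.0° = 2.783 m; N'_2 = 116·cos14.0° − 13·2.783 = 76.4; c'Δl = 47.31; W sinα = 28.1
Slice 3: Δl = 1.7/cos44.5° = 2.383 m; N'_3 = 35·cos44.5° − 9·2.383 = 3.5; c'Δl = 40.52; W sinα = 24.5
Σc'Δl = 112.0 kN/m; ΣN' = 103.0 kN/m; ΣW sinα = 48.0 kN/m
Resisting = 112.0 + 103.0·tan26.3° = 112.0 + 50.9 = 163.0 kN/m
FS = 163.0 / 48.0 = 3.398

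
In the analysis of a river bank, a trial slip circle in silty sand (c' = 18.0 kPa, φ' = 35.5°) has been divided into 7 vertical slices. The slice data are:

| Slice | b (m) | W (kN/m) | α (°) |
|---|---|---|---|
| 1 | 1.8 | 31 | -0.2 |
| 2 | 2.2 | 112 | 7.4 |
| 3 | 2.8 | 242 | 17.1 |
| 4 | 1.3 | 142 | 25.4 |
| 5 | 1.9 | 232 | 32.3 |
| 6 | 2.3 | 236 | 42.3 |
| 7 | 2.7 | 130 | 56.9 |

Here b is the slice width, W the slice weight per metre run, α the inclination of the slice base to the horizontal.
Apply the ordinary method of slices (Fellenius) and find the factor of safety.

FS = 1.88

Ordinary method of slices: FS = Σ[c'·Δl_i + (W_i cosα_i)·tanφ'] / Σ W_i sinα_i, with Δl_i = b_i / cosα_i.
Slice 1: Δl = 1.8/cos(-0.2°) = 1.800 m; N'_1 = 31·cos(-0.2°) = 31.0; c'Δl = 32.40; W sinα = -0.1
Slice 2: Δl = 2.2/cos7.4° = 2.218 m; N'_2 = 112·cos7.4° = 111.1; c'Δl = 39.93; W sinα = 14.4
Slice 3: Δl = 2.8/cos17.1° = 2.930 m; N'_3 = 242·cos17.1° = 231.3; c'Δl = 52.73; W sinα = 71.2
Slice 4: Δl = 1.3/cos25.4° = 1.439 m; N'_4 = 142·cos25.4° = 128.3; c'Δl = 25.90; W sinα = 60.9
Slice 5: Δl = 1.9/cos32.3° = 2.248 m; N'_5 = 232·cos32.3° = 196.1; c'Δl = 40.46; W sinα = 124.0
Slice 6: Δl = 2.3/cos42.3° = 3.110 m; N'_6 = 236·cos42.3° = 174.6; c'Δl = 55.97; W sinα = 158.8
Slice 7: Δl = 2.7/cos56.9° = 4.944 m; N'_7 = 130·cos56.9° = 71.0; c'Δl = 88.99; W sinα = 108.9
Σc'Δl = 336.4 kN/m; ΣN' = 943.3 kN/m; ΣW sinα = 538.1 kN/m
Resisting = 336.4 + 943.3·tan35.5° = 336.4 + 672.8 = 1009.2 kN/m
FS = 1009.2 / 538.1 = 1.876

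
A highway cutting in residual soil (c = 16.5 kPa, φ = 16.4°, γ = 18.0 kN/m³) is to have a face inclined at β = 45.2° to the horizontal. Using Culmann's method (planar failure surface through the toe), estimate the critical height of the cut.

Culmann's analysis gives the critical failure plane at α_cr = (β + φ)/2 = (45.2 + 16.4)/2 = 30.8°, and the critical height
H_c = (4c/γ) · sinβ cosφ / [1 − cos(β − φ)]
    = (4·16.5/18.0) · sin45.2°·cos16.4° / [1 − cos(28.8°)]
    = 3.667 · 0.7096·0.9593 / [1 − 0.8763]
    = 3.667 · 0.6807 / 0.1237
    = 20.18 m

H_c = 20.18 m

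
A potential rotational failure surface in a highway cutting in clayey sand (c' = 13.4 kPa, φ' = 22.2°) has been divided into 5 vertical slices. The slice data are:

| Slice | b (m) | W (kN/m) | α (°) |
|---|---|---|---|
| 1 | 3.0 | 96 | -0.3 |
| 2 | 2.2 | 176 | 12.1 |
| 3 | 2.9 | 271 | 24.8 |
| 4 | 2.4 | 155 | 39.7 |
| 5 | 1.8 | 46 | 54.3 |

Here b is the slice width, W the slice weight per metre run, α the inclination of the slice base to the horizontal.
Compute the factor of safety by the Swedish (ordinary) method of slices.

Ordinary method of slices: FS = Σ[c'·Δl_i + (W_i cosα_i)·tanφ'] / Σ W_i sinα_i, with Δl_i = b_i / cosα_i.
Slice 1: Δl = 3.0/cos(-0.3°) = 3.000 m; N'_1 = 96·cos(-0.3°) = 96.0; c'Δl = 40.20; W sinα = -0.5
Slice 2: Δl = 2.2/cos12.1° = 2.250 m; N'_2 = 176·cos12.1° = 172.1; c'Δl = 30.15; W sinα = 36.9
Slice 3: Δl = 2.9/cos24.8° = 3.195 m; N'_3 = 271·cos24.8° = 246.0; c'Δl = 42.81; W sinα = 113.7
Slice 4: Δl = 2.4/cos39.7° = 3.119 m; N'_4 = 155·cos39.7° = 119.3; c'Δl = 41.80; W sinα = 99.0
Slice 5: Δl = 1.8/cos54.3° = 3.085 m; N'_5 = 46·cos54.3° = 26.8; c'Δl = 41.33; W sinα = 37.4
Σc'Δl = 196.3 kN/m; ΣN' = 660.2 kN/m; ΣW sinα = 286.4 kN/m
Resisting = 196.3 + 660.2·tan22.2° = 196.3 + 269.4 = 465.7 kN/m
FS = 465.7 / 286.4 = 1.626

FS = 1.63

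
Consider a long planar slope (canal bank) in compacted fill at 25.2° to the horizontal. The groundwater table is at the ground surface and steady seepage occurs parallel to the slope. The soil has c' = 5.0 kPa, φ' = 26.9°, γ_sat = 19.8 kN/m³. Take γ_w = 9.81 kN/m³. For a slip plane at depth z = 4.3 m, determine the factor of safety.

With seepage parallel to the slope and the water table at the surface, the effective normal stress on the slip plane uses the buoyant unit weight γ' = γ_sat − γ_w while the driving shear stress uses γ_sat:
FS = [c' + γ' z cos²β tanφ'] / [γ_sat z sinβ cosβ]
γ' = 19.8 − 9.81 = 9.99 kN/m³
Numerator = 5.0 + 9.99·4.3·cos²25.2°·tan26.9° = 5.0 + 9.99·4.3·0.8187·0.5073 = 22.842 kPa
Denominator = 19.8·4.3·sin25.2°·cos25.2° = 19.8·4.3·0.4258·0.9048 = 32.801 kPa
FS = 22.842 / 32.801 = 0.696

FS = 0.70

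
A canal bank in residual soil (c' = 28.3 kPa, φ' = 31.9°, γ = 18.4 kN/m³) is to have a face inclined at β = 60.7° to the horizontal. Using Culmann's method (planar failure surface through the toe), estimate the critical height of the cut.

Culmann's analysis gives the critical failure plane at α_cr = (β + φ')/2 = (60.7 + 31.9)/2 = 46.3°, and the critical height
H_c = (4c'/γ) · sinβ cosφ' / [1 − cos(β − φ')]
    = (4·28.3/18.4) · sin60.7°·cos31.9° / [1 − cos(28.8°)]
    = 6.152 · 0.8721·0.8490 / [1 − 0.8763]
    = 6.152 · 0.7404 / 0.1237
    = 36.82 m

H_c = 36.82 m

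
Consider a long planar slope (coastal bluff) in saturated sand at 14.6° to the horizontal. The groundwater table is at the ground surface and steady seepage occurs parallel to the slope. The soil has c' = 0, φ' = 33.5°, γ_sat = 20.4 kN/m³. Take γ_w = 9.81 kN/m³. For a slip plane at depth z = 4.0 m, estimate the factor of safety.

With seepage parallel to the slope and the water table at the surface, the effective normal stress on the slip plane uses the buoyant unit weight γ' = γ_sat − γ_w while the driving shear stress uses γ_sat:
FS = [c' + γ' z cos²β tanφ'] / [γ_sat z sinβ cosβ]
(For c' = 0 this reduces to FS = (γ'/γ_sat)·tanφ'/tanβ.)
γ' = 20.4 − 9.81 = 10.59 kN/m³
Numerator = 0.0 + 10.59·4.0·cos²14.6°·tan33.5° = 0.0 + 10.59·4.0·0.9365·0.6619 = 26.256 kPa
Denominator = 20.4·4.0·sin14.6°·cos14.6° = 20.4·4.0·0.2521·0.9677 = 19.905 kPa
FS = 26.256 / 19.905 = 1.319

FS = 1.32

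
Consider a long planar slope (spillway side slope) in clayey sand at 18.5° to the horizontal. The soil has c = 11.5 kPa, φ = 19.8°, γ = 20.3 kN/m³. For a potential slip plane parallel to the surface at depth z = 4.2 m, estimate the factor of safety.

FS = 1.52

For an infinite slope with a slip plane parallel to the surface (no pore pressure): FS = [c + γz cos²β tanφ] / [γz sinβ cosβ].
γz = 20.3·4.2 = 85.26 kN/m²
Numerator = 11.5 + 85.26·cos²18.5°·tan19.8° = 11.5 + 85.26·0.8993·0.3600 = 39.105 kPa
Denominator = 85.26·sin18.5°·cos18.5° = 85.26·0.3173·0.9483 = 25.655 kPa
FS = 39.105 / 25.655 = 1.524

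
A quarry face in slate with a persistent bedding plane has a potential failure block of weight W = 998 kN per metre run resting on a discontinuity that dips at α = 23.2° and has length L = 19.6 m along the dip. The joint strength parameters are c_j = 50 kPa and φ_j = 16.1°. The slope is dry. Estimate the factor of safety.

Resolving the block weight along and normal to the plane and applying the Mohr–Coulomb strength on the joint:
N' = W cosα = 998·cos23.2° = 917.3 kN/m
Driving force T = W sinα = 998·sin23.2° = 393.2 kN/m
Resisting force R = c_j·L + N'·tanφ_j = 50·19.6 + 917.3·tan16.1° = 980.0 + 264.8 = 1244.8 kN/m
FS = R / T = 1244.8 / 393.2 = 3.166

FS = 3.17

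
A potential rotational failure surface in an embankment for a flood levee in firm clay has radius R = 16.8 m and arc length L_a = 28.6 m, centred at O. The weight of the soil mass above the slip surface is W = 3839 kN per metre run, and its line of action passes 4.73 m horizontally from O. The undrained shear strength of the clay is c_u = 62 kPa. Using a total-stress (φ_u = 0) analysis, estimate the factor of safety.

Taking moments about the centre O, the resisting moment is provided by the undrained shear strength acting along the arc:
M_R = c_u·L_a·R = 62·28.60·16.8 = 29789.8 kN·m/m
M_D = W·d = 3839·4.73 = 18158.5 kN·m/m
FS = M_R / M_D = 29789.8 / 18158.5 = 1.641

FS = 1.64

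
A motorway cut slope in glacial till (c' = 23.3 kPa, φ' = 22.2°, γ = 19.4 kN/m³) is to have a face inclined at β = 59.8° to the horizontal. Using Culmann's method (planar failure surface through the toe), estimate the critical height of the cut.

Culmann's analysis gives the critical failure plane at α_cr = (β + φ')/2 = (59.8 + 22.2)/2 = 41.0°, and the critical height
H_c = (4c'/γ) · sinβ cosφ' / [1 − cos(β − φ')]
    = (4·23.3/19.4) · sin59.8°·cos22.2° / [1 − cos(37.6°)]
    = 4.804 · 0.8643·0.9259 / [1 − 0.7923]
    = 4.804 · 0.8002 / 0.2077
    = 18.51 m

H_c = 18.51 m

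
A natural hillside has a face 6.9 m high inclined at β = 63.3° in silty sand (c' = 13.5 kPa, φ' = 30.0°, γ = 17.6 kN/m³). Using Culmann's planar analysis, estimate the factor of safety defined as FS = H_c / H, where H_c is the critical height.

H_c = (4c'/γ) · sinβ cosφ' / [1 − cos(β − φ')]
    = (4·13.5/17.6) · sin63.3°·cos30.0° / [1 − cos33.3°]
    = 3.068 · 0.7737 / 0.1642 = 14.46 m
FS = H_c / H = 14.46 / 6.9 = 2.095

FS = 2.10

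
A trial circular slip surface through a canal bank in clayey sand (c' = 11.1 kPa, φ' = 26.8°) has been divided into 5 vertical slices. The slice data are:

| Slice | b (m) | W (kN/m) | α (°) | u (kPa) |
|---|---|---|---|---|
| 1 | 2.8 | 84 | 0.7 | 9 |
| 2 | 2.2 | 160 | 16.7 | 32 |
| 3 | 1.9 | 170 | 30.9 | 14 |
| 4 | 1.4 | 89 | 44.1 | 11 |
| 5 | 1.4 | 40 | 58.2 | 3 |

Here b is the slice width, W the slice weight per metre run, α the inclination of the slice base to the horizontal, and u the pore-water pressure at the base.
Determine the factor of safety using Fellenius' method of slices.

FS = 1.25

Ordinary method of slices: FS = Σ[c'·Δl_i + (W_i cosα_i − u_i·Δl_i)·tanφ'] / Σ W_i sinα_i, with Δl_i = b_i / cosα_i.
Slice 1: Δl = 2.8/cos0.7° = 2.800 m; N'_1 = 84·cos0.7° − 9·2.800 = 58.8; c'Δl = 31.08; W sinα = 1.0
Slice 2: Δl = 2.2/cos16.7° = 2.297 m; N'_2 = 160·cos16.7° − 32·2.297 = 79.8; c'Δl = 25.50; W sinα = 46.0
Slice 3: Δl = 1.9/cos30.9° = 2.214 m; N'_3 = 170·cos30.9° − 14·2.214 = 114.9; c'Δl = 24.58; W sinα = 87.3
Slice 4: Δl = 1.4/cos44.1° = 1.950 m; N'_4 = 89·cos44.1° − 11·1.950 = 42.5; c'Δl = 21.64; W sinα = 61.9
Slice 5: Δl = 1.4/cos58.2° = 2.657 m; N'_5 = 40·cos58.2° − 3·2.657 = 13.1; c'Δl = 29.49; W sinα = 34.0
Σc'Δl = 132.3 kN/m; ΣN' = 309.0 kN/m; ΣW sinα = 230.2 kN/m
Resisting = 132.3 + 309.0·tan26.8° = 132.3 + 156.1 = 288.4 kN/m
FS = 288.4 / 230.2 = 1.252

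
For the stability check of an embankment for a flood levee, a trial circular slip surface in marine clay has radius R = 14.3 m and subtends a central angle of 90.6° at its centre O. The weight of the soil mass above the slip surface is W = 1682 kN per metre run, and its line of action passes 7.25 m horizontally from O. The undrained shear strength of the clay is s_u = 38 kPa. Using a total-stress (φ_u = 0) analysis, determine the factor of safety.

FS = 1.01

Taking moments about the centre O, the resisting moment is provided by the undrained shear strength acting along the arc:
Arc length L_a = R·θ = 14.3·(90.6°·π/180) = 14.3·1.5813 = 22.61 m
M_R = s_u·L_a·R = 38·22.61·14.3 = 12287.4 kN·m/m
M_D = W·d = 1682·7.25 = 12194.5 kN·m/m
FS = M_R / M_D = 12287.4 / 12194.5 = 1.008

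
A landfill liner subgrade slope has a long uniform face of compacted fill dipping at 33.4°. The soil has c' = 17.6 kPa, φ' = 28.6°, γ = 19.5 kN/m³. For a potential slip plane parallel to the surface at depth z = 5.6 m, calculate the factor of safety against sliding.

FS = 1.18

For an infinite slope with a slip plane parallel to the surface (no pore pressure): FS = [c' + γz cos²β tanφ'] / [γz sinβ cosβ].
γz = 19.5·5.6 = 109.20 kN/m²
Numerator = 17.6 + 109.20·cos²33.4°·tan28.6° = 17.6 + 109.20·0.6970·0.5452 = 59.096 kPa
Denominator = 109.20·sin33.4°·cos33.4° = 109.20·0.5505·0.8348 = 50.185 kPa
FS = 59.096 / 50.185 = 1.178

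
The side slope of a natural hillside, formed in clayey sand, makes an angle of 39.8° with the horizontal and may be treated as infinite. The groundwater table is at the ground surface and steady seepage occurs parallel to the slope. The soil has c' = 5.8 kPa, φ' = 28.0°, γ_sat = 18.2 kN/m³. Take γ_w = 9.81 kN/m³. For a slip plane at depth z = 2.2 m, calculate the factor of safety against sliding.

With seepage parallel to the slope and the water table at the surface, the effective normal stress on the slip plane uses the buoyant unit weight γ' = γ_sat − γ_w while the driving shear stress uses γ_sat:
FS = [c' + γ' z cos²β tanφ'] / [γ_sat z sinβ cosβ]
γ' = 18.2 − 9.81 = 8.39 kN/m³
Numerator = 5.8 + 8.39·2.2·cos²39.8°·tan28.0° = 5.8 + 8.39·2.2·0.5903·0.5317 = 11.593 kPa
Denominator = 18.2·2.2·sin39.8°·cos39.8° = 18.2·2.2·0.6401·0.7683 = 19.691 kPa
FS = 11.593 / 19.691 = 0.589

FS = 0.59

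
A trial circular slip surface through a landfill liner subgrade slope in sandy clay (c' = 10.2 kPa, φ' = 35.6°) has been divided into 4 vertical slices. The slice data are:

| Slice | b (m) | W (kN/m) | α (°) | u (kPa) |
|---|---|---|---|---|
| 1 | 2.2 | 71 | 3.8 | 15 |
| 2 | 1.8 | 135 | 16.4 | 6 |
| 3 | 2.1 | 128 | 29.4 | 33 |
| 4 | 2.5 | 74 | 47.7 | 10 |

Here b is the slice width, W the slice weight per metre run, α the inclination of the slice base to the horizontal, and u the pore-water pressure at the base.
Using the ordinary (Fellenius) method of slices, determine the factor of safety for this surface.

FS = 1.54

Ordinary method of slices: FS = Σ[c'·Δl_i + (W_i cosα_i − u_i·Δl_i)·tanφ'] / Σ W_i sinα_i, with Δl_i = b_i / cosα_i.
Slice 1: Δl = 2.2/cos3.8° = 2.205 m; N'_1 = 71·cos3.8° − 15·2.205 = 37.8; c'Δl = 22.49; W sinα = 4.7
Slice 2: Δl = 1.8/cos16.4° = 1.876 m; N'_2 = 135·cos16.4° − 6·1.876 = 118.2; c'Δl = 19.14; W sinα = 38.1
Slice 3: Δl = 2.1/cos29.4° = 2.410 m; N'_3 = 128·cos29.4° − 33·2.410 = 32.0; c'Δl = 24.59; W sinα = 62.8
Slice 4: Δl = 2.5/cos47.7° = 3.715 m; N'_4 = 74·cos47.7° − 10·3.715 = 12.7; c'Δl = 37.89; W sinα = 54.7
Σc'Δl = 104.1 kN/m; ΣN' = 200.6 kN/m; ΣW sinα = 160.4 kN/m
Resisting = 104.1 + 200.6·tan35.6° = 104.1 + 143.7 = 247.8 kN/m
FS = 247.8 / 160.4 = 1.545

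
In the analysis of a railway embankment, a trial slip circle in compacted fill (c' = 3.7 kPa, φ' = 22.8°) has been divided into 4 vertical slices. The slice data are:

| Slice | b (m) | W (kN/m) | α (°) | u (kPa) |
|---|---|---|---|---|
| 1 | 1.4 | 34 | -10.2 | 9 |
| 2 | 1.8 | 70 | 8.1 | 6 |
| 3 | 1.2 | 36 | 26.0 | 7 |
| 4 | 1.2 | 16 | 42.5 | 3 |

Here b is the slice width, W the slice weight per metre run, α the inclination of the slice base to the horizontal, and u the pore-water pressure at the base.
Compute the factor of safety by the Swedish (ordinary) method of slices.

Ordinary method of slices: FS = Σ[c'·Δl_i + (W_i cosα_i − u_i·Δl_i)·tanφ'] / Σ W_i sinα_i, with Δl_i = b_i / cosα_i.
Slice 1: Δl = 1.4/cos(-10.2°) = 1.422 m; N'_1 = 34·cos(-10.2°) − 9·1.422 = 20.7; c'Δl = 5.26; W sinα = -6.0
Slice 2: Δl = 1.8/cos8.1° = 1.818 m; N'_2 = 70·cos8.1° − 6·1.818 = 58.4; c'Δl = 6.73; W sinα = 9.9
Slice 3: Δl = 1.2/cos26.0° = 1.335 m; N'_3 = 36·cos26.0° − 7·1.335 = 23.0; c'Δl = 4.94; W sinα = 15.8
Slice 4: Δl = 1.2/cos42.5° = 1.628 m; N'_4 = 16·cos42.5° − 3·1.628 = 6.9; c'Δl = 6.02; W sinα = 10.8
Σc'Δl = 23.0 kN/m; ΣN' = 109.0 kN/m; ΣW sinα = 30.4 kN/m
Resisting = 23.0 + 109.0·tan22.8° = 23.0 + 45.8 = 68.8 kN/m
FS = 68.8 / 30.4 = 2.259

FS = 2.26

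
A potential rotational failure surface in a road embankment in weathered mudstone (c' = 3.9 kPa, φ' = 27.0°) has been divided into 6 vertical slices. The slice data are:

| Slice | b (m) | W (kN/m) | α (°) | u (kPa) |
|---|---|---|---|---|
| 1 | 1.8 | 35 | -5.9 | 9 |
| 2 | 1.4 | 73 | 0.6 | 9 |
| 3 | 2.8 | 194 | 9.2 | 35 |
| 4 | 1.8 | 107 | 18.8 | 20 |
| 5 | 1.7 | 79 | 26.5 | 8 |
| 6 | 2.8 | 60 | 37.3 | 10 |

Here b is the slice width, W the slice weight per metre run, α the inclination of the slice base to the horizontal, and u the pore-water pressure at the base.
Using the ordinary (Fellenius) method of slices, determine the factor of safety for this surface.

Ordinary method of slices: FS = Σ[c'·Δl_i + (W_i cosα_i − u_i·Δl_i)·tanφ'] / Σ W_i sinα_i, with Δl_i = b_i / cosα_i.
Slice 1: Δl = 1.8/cos(-5.9°) = 1.810 m; N'_1 = 35·cos(-5.9°) − 9·1.810 = 18.5; c'Δl = 7.06; W sinα = -3.6
Slice 2: Δl = 1.4/cos0.6° = 1.400 m; N'_2 = 73·cos0.6° − 9·1.400 = 60.4; c'Δl = 5.46; W sinα = 0.8
Slice 3: Δl = 2.8/cos9.2° = 2.836 m; N'_3 = 194·cos9.2° − 35·2.836 = 92.2; c'Δl = 11.06; W sinα = 31.0
Slice 4: Δl = 1.8/cos18.8° = 1.901 m; N'_4 = 107·cos18.8° − 20·1.901 = 63.3; c'Δl = 7.42; W sinα = 34.5
Slice 5: Δl = 1.7/cos26.5° = 1.900 m; N'_5 = 79·cos26.5° − 8·1.900 = 55.5; c'Δl = 7.41; W sinα = 35.2
Slice 6: Δl = 2.8/cos37.3° = 3.520 m; N'_6 = 60·cos37.3° − 10·3.520 = 12.5; c'Δl = 13.73; W sinα = 36.4
Σc'Δl = 52.1 kN/m; ΣN' = 302.4 kN/m; ΣW sinα = 134.3 kN/m
Resisting = 52.1 + 302.4·tan27.0° = 52.1 + 154.1 = 206.2 kN/m
FS = 206.2 / 134.3 = 1.536

FS = 1.54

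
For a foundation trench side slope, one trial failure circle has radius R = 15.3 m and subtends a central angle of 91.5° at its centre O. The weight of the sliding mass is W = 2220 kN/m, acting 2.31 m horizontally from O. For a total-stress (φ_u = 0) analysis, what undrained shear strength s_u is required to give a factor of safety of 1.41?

s_u = 19.3 kPa

FS = s_u·L_a·R / (W·d), so s_u = FS·W·d / (L_a·R).
Arc length L_a = R·θ = 15.3·(91.5°·π/180) = 15.3·1.5970 = 24.43 m
s_u = 1.41·2220·2.31 / (24.43·15.3) = 7230.8 / 373.84 = 19.34 kPa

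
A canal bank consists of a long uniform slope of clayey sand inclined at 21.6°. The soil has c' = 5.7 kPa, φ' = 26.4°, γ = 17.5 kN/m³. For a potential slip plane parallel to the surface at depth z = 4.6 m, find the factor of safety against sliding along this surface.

For an infinite slope with a slip plane parallel to the surface (no pore pressure): FS = [c' + γz cos²β tanφ'] / [γz sinβ cosβ].
γz = 17.5·4.6 = 80.50 kN/m²
Numerator = 5.7 + 80.50·cos²21.6°·tan26.4° = 5.7 + 80.50·0.8645·0.4964 = 40.245 kPa
Denominator = 80.50·sin21.6°·cos21.6° = 80.50·0.3681·0.9298 = 27.553 kPa
FS = 40.245 / 27.553 = 1.461

FS = 1.46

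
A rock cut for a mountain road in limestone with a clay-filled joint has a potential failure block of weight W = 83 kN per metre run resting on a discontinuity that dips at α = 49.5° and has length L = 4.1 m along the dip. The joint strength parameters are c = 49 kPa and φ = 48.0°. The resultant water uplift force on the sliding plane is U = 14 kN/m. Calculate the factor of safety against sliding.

FS = 3.89

Resolving the block weight along and normal to the plane and applying the Mohr–Coulomb strength on the joint:
N' = W cosα − U = 83·cos49.5° − 14 = 39.9 kN/m
Driving force T = W sinα = 83·sin49.5° = 63.1 kN/m
Resisting force R = c·L + N'·tanφ = 49·4.1 + 39.9·tan48.0° = 200.9 + 44.3 = 245.2 kN/m
FS = R / T = 245.2 / 63.1 = 3.885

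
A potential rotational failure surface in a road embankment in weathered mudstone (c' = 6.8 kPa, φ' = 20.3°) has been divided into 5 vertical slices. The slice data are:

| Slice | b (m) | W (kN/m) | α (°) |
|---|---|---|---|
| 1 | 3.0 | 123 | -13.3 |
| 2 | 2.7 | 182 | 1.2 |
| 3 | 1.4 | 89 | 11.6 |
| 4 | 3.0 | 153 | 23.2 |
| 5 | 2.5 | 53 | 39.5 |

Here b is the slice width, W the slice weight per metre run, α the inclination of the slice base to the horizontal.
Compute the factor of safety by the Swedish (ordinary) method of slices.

Ordinary method of slices: FS = Σ[c'·Δl_i + (W_i cosα_i)·tanφ'] / Σ W_i sinα_i, with Δl_i = b_i / cosα_i.
Slice 1: Δl = 3.0/cos(-13.3°) = 3.083 m; N'_1 = 123·cos(-13.3°) = 119.7; c'Δl = 20.96; W sinα = -28.3
Slice 2: Δl = 2.7/cos1.2° = 2.701 m; N'_2 = 182·cos1.2° = 182.0; c'Δl = 18.36; W sinα = 3.8
Slice 3: Δl = 1.4/cos11.6° = 1.429 m; N'_3 = 89·cos11.6° = 87.2; c'Δl = 9.72; W sinα = 17.9
Slice 4: Δl = 3.0/cos23.2° = 3.264 m; N'_4 = 153·cos23.2° = 140.6; c'Δl = 22.19; W sinα = 60.3
Slice 5: Δl = 2.5/cos39.5° = 3.240 m; N'_5 = 53·cos39.5° = 40.9; c'Δl = 22.03; W sinα = 33.7
Σc'Δl = 93.3 kN/m; ΣN' = 570.4 kN/m; ΣW sinα = 87.4 kN/m
Resisting = 93.3 + 570.4·tan20.3° = 93.3 + 211.0 = 304.3 kN/m
FS = 304.3 / 87.4 = 3.481

FS = 3.48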